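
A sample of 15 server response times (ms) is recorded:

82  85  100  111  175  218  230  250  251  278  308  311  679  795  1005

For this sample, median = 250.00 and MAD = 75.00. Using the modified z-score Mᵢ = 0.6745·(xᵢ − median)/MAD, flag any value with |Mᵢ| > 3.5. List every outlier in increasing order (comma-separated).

679, 795, 1005

|Mᵢ| > 3.5 ⇔ |xᵢ − 250.00| > 3.5·75.00/0.6745 = 389.18.
So outliers lie outside [-139.18, 639.18].
679: M = 3.86 → outlier.
795: M = 4.90 → outlier.
1005: M = 6.79 → outlier.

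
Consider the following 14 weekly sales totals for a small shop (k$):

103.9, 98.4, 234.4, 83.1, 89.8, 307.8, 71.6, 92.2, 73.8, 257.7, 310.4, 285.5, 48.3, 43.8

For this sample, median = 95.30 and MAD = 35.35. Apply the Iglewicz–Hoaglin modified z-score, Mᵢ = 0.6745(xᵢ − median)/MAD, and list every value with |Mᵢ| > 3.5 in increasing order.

285.5, 307.8, 310.4

|Mᵢ| > 3.5 ⇔ |xᵢ − 95.30| > 3.5·35.35/0.6745 = 183.43.
So outliers lie outside [-88.13, 278.73].
285.5: M = 3.63 → outlier.
307.8: M = 4.05 → outlier.
310.4: M = 4.10 → outlier.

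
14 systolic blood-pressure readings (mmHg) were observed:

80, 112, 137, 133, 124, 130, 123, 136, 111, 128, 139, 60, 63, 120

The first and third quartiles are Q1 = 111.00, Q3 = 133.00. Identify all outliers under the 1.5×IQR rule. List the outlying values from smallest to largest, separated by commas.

IQR = Q3 − Q1 = 133.00 − 111.00 = 22.00.
Lower fence = Q1 − 1.5·IQR = 111.00 − 33.00 = 78.00.
Upper fence = Q3 + 1.5·IQR = 133.00 + 33.00 = 166.00.
60 < 78.00 → outlier.
63 < 78.00 → outlier.
All remaining values lie within [78.00, 166.00].

60, 63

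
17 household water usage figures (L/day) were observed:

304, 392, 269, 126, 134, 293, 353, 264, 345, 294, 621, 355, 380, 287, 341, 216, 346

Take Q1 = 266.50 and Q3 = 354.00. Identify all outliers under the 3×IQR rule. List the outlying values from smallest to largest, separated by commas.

621

IQR = Q3 − Q1 = 354.00 − 266.50 = 87.50.
Lower fence = Q1 − 3·IQR = 266.50 − 262.50 = 4.00.
Upper fence = Q3 + 3·IQR = 354.00 + 262.50 = 616.50.
621 > 616.50 → outlier.
All remaining values lie within [4.00, 616.50].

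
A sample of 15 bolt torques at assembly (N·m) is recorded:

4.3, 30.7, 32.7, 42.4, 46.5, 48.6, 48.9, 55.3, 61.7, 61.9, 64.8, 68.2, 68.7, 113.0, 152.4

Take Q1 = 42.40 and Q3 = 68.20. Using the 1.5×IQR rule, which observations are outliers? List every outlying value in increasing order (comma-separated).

113.0, 152.4

IQR = Q3 − Q1 = 68.20 − 42.40 = 25.80.
Lower fence = Q1 − 1.5·IQR = 42.40 − 38.70 = 3.70.
Upper fence = Q3 + 1.5·IQR = 68.20 + 38.70 = 106.90.
113.0 > 106.90 → outlier.
152.4 > 106.90 → outlier.
All remaining values lie within [3.70, 106.90].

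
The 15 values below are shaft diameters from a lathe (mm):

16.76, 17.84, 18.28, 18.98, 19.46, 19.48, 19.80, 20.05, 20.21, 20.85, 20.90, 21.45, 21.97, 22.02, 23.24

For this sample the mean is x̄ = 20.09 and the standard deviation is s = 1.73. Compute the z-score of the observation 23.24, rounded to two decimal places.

1.82

z = (23.24 − 20.09) / 1.73 = 1.82.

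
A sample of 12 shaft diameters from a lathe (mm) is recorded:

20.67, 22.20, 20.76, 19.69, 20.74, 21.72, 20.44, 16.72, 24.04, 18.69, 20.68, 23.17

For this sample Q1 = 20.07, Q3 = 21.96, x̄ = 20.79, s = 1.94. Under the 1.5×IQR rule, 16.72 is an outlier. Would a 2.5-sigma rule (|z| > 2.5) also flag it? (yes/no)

no

z = (16.72 − 20.79) / 1.94 = -2.10.
|z| = 2.10 ≤ 2.5.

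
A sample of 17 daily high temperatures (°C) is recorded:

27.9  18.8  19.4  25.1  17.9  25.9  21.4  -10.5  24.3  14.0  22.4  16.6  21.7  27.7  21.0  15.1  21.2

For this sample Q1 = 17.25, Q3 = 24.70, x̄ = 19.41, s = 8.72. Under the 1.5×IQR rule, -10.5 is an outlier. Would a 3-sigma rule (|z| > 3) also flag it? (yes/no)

yes

z = (-10.5 − 19.41) / 8.72 = -3.43.
|z| = 3.43 > 3.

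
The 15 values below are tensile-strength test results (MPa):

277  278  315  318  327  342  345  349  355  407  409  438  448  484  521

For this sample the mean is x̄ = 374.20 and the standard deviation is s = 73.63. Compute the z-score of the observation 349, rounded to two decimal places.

z = (349 − 374.20) / 73.63 = -0.34.

-0.34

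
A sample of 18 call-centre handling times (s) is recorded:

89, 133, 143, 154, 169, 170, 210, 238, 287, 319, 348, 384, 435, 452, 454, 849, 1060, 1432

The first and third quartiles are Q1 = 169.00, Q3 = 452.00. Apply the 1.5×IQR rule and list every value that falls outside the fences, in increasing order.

1060, 1432

IQR = Q3 − Q1 = 452.00 − 169.00 = 283.00.
Lower fence = Q1 − 1.5·IQR = 169.00 − 424.50 = -255.50.
Upper fence = Q3 + 1.5·IQR = 452.00 + 424.50 = 876.50.
1060 > 876.50 → outlier.
1432 > 876.50 → outlier.
All remaining values lie within [-255.50, 876.50].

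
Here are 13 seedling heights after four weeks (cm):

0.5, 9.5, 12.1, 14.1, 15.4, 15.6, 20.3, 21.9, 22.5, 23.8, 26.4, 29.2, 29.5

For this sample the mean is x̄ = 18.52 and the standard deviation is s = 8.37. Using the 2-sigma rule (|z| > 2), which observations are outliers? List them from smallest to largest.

0.5

Cutoffs at x̄ ± 2s: 18.52 ± 2·8.37 = [1.78, 35.26].
0.5: z = -2.15, |z| > 2 → outlier.
Every other value lies within [1.78, 35.26].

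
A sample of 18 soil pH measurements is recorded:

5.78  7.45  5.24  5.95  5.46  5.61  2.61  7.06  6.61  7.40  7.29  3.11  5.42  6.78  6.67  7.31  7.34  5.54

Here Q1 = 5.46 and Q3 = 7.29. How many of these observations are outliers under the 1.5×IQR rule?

IQR = 1.83; fences at 5.46 − 2.745 = 2.715 and 7.29 + 2.745 = 10.035.
Outside the cutoffs: 2.61.

1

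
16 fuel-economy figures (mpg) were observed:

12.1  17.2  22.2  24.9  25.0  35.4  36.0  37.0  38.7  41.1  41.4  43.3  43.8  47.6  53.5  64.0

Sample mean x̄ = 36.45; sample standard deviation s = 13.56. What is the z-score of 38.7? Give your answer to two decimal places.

0.17

z = (38.7 − 36.45) / 13.56 = 0.17.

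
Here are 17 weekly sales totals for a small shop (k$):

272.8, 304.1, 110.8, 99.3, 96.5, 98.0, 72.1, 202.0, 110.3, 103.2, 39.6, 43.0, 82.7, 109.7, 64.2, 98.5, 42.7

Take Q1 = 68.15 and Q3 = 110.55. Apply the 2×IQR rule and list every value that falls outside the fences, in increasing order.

IQR = Q3 − Q1 = 110.55 − 68.15 = 42.40.
Lower fence = Q1 − 2·IQR = 68.15 − 84.80 = -16.65.
Upper fence = Q3 + 2·IQR = 110.55 + 84.80 = 195.35.
202.0 > 195.35 → outlier.
272.8 > 195.35 → outlier.
304.1 > 195.35 → outlier.
All remaining values lie within [-16.65, 195.35].

202.0, 272.8, 304.1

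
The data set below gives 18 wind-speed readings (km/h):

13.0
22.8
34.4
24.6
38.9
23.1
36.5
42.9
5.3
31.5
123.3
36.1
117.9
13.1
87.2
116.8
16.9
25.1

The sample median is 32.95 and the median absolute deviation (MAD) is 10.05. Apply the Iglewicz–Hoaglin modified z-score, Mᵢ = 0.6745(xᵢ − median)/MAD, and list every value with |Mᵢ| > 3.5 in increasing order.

87.2, 116.8, 117.9, 123.3

|Mᵢ| > 3.5 ⇔ |xᵢ − 32.95| > 3.5·10.05/0.6745 = 52.15.
So outliers lie outside [-19.20, 85.10].
87.2: M = 3.64 → outlier.
116.8: M = 5.63 → outlier.
117.9: M = 5.70 → outlier.
123.3: M = 6.06 → outlier.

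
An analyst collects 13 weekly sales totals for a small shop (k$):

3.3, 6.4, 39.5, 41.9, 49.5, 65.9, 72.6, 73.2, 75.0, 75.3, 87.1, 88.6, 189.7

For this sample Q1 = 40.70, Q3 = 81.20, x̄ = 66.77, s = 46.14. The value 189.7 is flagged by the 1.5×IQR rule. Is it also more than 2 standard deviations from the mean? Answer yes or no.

yes

z = (189.7 − 66.77) / 46.14 = 2.66.
|z| = 2.66 > 2.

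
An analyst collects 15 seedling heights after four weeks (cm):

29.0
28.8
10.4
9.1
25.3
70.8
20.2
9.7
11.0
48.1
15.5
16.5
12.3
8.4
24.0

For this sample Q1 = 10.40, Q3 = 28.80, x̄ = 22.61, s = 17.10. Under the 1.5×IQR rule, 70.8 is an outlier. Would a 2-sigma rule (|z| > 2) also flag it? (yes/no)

z = (70.8 − 22.61) / 17.10 = 2.82.
|z| = 2.82 > 2.

yes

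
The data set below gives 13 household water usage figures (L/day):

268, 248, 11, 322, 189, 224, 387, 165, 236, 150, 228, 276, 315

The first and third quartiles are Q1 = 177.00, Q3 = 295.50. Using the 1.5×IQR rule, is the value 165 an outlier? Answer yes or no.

IQR = Q3 − Q1 = 295.50 − 177.00 = 118.50.
Lower fence = Q1 − 1.5·IQR = 177.00 − 177.75 = -0.75.
Upper fence = Q3 + 1.5·IQR = 295.50 + 177.75 = 473.25.
165 lies within [-0.75, 473.25].

no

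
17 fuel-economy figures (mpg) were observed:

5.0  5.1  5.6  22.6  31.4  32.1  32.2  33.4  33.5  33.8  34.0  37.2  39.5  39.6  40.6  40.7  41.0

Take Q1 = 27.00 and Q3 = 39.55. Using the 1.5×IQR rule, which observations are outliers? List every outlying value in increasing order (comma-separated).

IQR = Q3 − Q1 = 39.55 − 27.00 = 12.55.
Lower fence = Q1 − 1.5·IQR = 27.00 − 18.825 = 8.175.
Upper fence = Q3 + 1.5·IQR = 39.55 + 18.825 = 58.375.
5.0 < 8.175 → outlier.
5.1 < 8.175 → outlier.
5.6 < 8.175 → outlier.
All remaining values lie within [8.175, 58.375].

5.0, 5.1, 5.6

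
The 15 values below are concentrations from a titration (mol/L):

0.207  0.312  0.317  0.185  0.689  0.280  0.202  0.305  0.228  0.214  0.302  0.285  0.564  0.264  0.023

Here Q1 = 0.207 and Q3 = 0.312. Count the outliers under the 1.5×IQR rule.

3

IQR = 0.105; fences at 0.207 − 0.1575 = 0.0495 and 0.312 + 0.1575 = 0.4695.
Outside the cutoffs: 0.023, 0.564, 0.689.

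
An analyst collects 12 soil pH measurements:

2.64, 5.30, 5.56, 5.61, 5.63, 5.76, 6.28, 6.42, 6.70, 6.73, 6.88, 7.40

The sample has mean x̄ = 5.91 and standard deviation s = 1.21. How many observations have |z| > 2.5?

1

Cutoffs: x̄ ± 2.5s = [2.885, 8.935].
Outside the cutoffs: 2.64.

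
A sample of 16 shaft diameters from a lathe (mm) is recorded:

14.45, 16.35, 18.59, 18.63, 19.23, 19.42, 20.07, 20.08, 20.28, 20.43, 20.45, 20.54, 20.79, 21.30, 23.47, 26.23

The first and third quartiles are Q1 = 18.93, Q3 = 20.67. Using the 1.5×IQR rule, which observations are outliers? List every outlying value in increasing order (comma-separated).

14.45, 23.47, 26.23

IQR = Q3 − Q1 = 20.67 − 18.93 = 1.74.
Lower fence = Q1 − 1.5·IQR = 18.93 − 2.61 = 16.32.
Upper fence = Q3 + 1.5·IQR = 20.67 + 2.61 = 23.28.
14.45 < 16.32 → outlier.
23.47 > 23.28 → outlier.
26.23 > 23.28 → outlier.
All remaining values lie within [16.32, 23.28].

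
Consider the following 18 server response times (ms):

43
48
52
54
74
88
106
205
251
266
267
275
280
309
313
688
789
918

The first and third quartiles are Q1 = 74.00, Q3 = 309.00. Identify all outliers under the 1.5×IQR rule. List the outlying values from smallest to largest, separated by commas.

IQR = Q3 − Q1 = 309.00 − 74.00 = 235.00.
Lower fence = Q1 − 1.5·IQR = 74.00 − 352.50 = -278.50.
Upper fence = Q3 + 1.5·IQR = 309.00 + 352.50 = 661.50.
688 > 661.50 → outlier.
789 > 661.50 → outlier.
918 > 661.50 → outlier.
All remaining values lie within [-278.50, 661.50].

688, 789, 918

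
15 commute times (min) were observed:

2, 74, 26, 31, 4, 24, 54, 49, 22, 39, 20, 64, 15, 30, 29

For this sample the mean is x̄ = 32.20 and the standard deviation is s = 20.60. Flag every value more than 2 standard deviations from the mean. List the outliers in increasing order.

74

Cutoffs at x̄ ± 2s: 32.20 ± 2·20.60 = [-9.00, 73.40].
74: z = 2.03, |z| > 2 → outlier.
Every other value lies within [-9.00, 73.40].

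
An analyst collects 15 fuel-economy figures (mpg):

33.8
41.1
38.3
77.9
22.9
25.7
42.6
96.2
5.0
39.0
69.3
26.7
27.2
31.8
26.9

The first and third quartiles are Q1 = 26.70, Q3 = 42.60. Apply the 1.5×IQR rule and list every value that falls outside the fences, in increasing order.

69.3, 77.9, 96.2

IQR = Q3 − Q1 = 42.60 − 26.70 = 15.90.
Lower fence = Q1 − 1.5·IQR = 26.70 − 23.85 = 2.85.
Upper fence = Q3 + 1.5·IQR = 42.60 + 23.85 = 66.45.
69.3 > 66.45 → outlier.
77.9 > 66.45 → outlier.
96.2 > 66.45 → outlier.
All remaining values lie within [2.85, 66.45].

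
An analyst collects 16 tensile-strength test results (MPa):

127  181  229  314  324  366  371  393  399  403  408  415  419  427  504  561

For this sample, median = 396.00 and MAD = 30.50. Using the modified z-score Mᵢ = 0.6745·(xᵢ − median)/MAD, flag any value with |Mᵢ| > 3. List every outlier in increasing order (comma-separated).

|Mᵢ| > 3 ⇔ |xᵢ − 396.00| > 3·30.50/0.6745 = 135.66.
So outliers lie outside [260.34, 531.66].
127: M = -5.95 → outlier.
181: M = -4.75 → outlier.
229: M = -3.69 → outlier.
561: M = 3.65 → outlier.

127, 181, 229, 561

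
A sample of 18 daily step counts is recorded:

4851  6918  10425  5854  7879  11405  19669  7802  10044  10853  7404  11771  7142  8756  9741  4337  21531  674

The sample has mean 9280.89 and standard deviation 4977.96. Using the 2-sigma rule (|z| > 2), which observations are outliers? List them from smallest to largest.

Cutoffs at x̄ ± 2s: 9280.89 ± 2·4977.96 = [-675.03, 19236.81].
19669: z = 2.09, |z| > 2 → outlier.
21531: z = 2.46, |z| > 2 → outlier.
Every other value lies within [-675.03, 19236.81].

19669, 21531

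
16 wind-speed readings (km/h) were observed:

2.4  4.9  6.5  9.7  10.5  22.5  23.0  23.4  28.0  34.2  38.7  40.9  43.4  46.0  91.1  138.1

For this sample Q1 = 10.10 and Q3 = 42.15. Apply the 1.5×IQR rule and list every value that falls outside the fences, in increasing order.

91.1, 138.1

IQR = Q3 − Q1 = 42.15 − 10.10 = 32.05.
Lower fence = Q1 − 1.5·IQR = 10.10 − 48.075 = -37.975.
Upper fence = Q3 + 1.5·IQR = 42.15 + 48.075 = 90.225.
91.1 > 90.225 → outlier.
138.1 > 90.225 → outlier.
All remaining values lie within [-37.975, 90.225].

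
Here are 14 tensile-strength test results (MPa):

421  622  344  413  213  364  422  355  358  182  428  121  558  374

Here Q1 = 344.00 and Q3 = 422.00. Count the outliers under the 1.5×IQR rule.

5

IQR = 78.00; fences at 344.00 − 117.00 = 227.00 and 422.00 + 117.00 = 539.00.
Outside the cutoffs: 121, 182, 213, 558, 622.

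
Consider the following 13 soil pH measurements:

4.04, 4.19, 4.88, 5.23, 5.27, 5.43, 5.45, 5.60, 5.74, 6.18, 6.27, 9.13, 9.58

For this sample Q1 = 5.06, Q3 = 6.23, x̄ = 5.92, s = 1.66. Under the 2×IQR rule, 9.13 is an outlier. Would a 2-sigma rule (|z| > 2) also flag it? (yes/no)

z = (9.13 − 5.92) / 1.66 = 1.93.
|z| = 1.93 ≤ 2.

no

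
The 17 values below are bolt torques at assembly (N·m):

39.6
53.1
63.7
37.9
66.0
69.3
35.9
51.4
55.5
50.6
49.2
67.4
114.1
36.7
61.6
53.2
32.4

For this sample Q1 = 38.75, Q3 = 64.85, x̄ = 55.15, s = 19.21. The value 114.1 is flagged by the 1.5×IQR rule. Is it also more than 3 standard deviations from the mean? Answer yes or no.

yes

z = (114.1 − 55.15) / 19.21 = 3.07.
|z| = 3.07 > 3.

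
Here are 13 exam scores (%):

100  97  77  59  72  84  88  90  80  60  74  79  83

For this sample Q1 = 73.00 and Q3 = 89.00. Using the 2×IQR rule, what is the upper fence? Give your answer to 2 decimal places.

121.00

IQR = Q3 − Q1 = 89.00 − 73.00 = 16.00.
Lower fence = Q1 − 2·IQR = 73.00 − 32.00 = 41.00.
Upper fence = Q3 + 2·IQR = 89.00 + 32.00 = 121.00.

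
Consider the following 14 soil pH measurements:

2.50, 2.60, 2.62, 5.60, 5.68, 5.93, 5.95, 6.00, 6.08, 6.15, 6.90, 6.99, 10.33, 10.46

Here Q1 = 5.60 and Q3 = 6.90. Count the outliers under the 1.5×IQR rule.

5

IQR = 1.30; fences at 5.60 − 1.95 = 3.65 and 6.90 + 1.95 = 8.85.
Outside the cutoffs: 2.50, 2.60, 2.62, 10.33, 10.46.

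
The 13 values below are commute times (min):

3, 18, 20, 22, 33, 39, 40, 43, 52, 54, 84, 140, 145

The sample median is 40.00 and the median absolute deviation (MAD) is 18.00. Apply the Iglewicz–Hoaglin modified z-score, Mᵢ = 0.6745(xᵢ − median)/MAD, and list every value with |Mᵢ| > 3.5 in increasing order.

|Mᵢ| > 3.5 ⇔ |xᵢ − 40.00| > 3.5·18.00/0.6745 = 93.40.
So outliers lie outside [-53.40, 133.40].
140: M = 3.75 → outlier.
145: M = 3.93 → outlier.

140, 145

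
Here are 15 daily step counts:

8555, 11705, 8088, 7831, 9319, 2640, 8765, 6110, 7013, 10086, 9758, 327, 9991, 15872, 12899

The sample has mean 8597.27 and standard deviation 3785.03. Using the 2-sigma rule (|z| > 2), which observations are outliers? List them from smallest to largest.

327

Cutoffs at x̄ ± 2s: 8597.27 ± 2·3785.03 = [1027.21, 16167.33].
327: z = -2.18, |z| > 2 → outlier.
Every other value lies within [1027.21, 16167.33].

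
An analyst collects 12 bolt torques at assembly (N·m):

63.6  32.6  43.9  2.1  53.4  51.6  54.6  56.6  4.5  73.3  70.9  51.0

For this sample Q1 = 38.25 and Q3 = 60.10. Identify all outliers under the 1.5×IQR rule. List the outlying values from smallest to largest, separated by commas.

IQR = Q3 − Q1 = 60.10 − 38.25 = 21.85.
Lower fence = Q1 − 1.5·IQR = 38.25 − 32.775 = 5.475.
Upper fence = Q3 + 1.5·IQR = 60.10 + 32.775 = 92.875.
2.1 < 5.475 → outlier.
4.5 < 5.475 → outlier.
All remaining values lie within [5.475, 92.875].

2.1, 4.5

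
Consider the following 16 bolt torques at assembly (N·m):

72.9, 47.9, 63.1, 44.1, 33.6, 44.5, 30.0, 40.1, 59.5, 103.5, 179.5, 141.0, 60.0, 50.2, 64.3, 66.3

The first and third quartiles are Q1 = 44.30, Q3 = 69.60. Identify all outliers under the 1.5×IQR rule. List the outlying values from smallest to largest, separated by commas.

141.0, 179.5

IQR = Q3 − Q1 = 69.60 − 44.30 = 25.30.
Lower fence = Q1 − 1.5·IQR = 44.30 − 37.95 = 6.35.
Upper fence = Q3 + 1.5·IQR = 69.60 + 37.95 = 107.55.
141.0 > 107.55 → outlier.
179.5 > 107.55 → outlier.
All remaining values lie within [6.35, 107.55].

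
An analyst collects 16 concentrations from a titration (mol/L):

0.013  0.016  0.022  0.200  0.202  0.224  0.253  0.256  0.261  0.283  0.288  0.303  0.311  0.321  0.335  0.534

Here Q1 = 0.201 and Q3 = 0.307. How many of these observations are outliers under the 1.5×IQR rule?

IQR = 0.106; fences at 0.201 − 0.159 = 0.042 and 0.307 + 0.159 = 0.466.
Outside the cutoffs: 0.013, 0.016, 0.022, 0.534.

4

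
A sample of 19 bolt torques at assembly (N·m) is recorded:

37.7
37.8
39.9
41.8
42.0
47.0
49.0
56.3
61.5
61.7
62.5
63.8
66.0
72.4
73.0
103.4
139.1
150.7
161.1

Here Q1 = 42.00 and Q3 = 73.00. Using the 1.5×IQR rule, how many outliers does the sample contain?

3

IQR = 31.00; fences at 42.00 − 46.50 = -4.50 and 73.00 + 46.50 = 119.50.
Outside the cutoffs: 139.1, 150.7, 161.1.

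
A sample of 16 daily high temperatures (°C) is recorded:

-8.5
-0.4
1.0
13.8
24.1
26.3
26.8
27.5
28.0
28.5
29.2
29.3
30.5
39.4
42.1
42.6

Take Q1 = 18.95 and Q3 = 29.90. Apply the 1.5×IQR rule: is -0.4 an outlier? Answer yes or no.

yes

IQR = Q3 − Q1 = 29.90 − 18.95 = 10.95.
Lower fence = Q1 − 1.5·IQR = 18.95 − 16.425 = 2.525.
Upper fence = Q3 + 1.5·IQR = 29.90 + 16.425 = 46.325.
-0.4 lies below the lower fence.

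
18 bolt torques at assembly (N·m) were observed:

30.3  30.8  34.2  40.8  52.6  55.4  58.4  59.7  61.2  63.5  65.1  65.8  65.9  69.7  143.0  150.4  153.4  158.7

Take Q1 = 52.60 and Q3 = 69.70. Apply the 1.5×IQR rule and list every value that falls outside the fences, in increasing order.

IQR = Q3 − Q1 = 69.70 − 52.60 = 17.10.
Lower fence = Q1 − 1.5·IQR = 52.60 − 25.65 = 26.95.
Upper fence = Q3 + 1.5·IQR = 69.70 + 25.65 = 95.35.
143.0 > 95.35 → outlier.
150.4 > 95.35 → outlier.
153.4 > 95.35 → outlier.
158.7 > 95.35 → outlier.
All remaining values lie within [26.95, 95.35].

143.0, 150.4, 153.4, 158.7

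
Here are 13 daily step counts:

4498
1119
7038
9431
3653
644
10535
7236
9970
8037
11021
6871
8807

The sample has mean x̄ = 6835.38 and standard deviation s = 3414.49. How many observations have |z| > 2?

Cutoffs: x̄ ± 2s = [6.40, 13664.36].
Every value lies within the cutoffs.

0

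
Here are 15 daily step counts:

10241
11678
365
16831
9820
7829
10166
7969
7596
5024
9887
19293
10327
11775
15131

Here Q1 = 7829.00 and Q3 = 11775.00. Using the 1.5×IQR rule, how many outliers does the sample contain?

IQR = 3946.00; fences at 7829.00 − 5919.00 = 1910.00 and 11775.00 + 5919.00 = 17694.00.
Outside the cutoffs: 365, 19293.

2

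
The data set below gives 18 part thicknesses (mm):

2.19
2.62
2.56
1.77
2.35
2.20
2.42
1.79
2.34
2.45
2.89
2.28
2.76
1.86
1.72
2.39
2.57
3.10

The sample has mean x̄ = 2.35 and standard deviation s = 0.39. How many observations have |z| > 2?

0

Cutoffs: x̄ ± 2s = [1.57, 3.13].
Every value lies within the cutoffs.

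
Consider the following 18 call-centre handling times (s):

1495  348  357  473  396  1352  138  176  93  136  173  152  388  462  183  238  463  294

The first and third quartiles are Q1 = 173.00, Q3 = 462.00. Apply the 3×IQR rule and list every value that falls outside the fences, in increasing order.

IQR = Q3 − Q1 = 462.00 − 173.00 = 289.00.
Lower fence = Q1 − 3·IQR = 173.00 − 867.00 = -694.00.
Upper fence = Q3 + 3·IQR = 462.00 + 867.00 = 1329.00.
1352 > 1329.00 → outlier.
1495 > 1329.00 → outlier.
All remaining values lie within [-694.00, 1329.00].

1352, 1495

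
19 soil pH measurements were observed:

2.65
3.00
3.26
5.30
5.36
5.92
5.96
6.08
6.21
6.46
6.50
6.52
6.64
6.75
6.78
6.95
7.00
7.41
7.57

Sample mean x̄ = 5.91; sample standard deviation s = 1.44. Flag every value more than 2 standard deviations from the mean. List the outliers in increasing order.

2.65, 3.00

Cutoffs at x̄ ± 2s: 5.91 ± 2·1.44 = [3.03, 8.79].
2.65: z = -2.26, |z| > 2 → outlier.
3.00: z = -2.02, |z| > 2 → outlier.
Every other value lies within [3.03, 8.79].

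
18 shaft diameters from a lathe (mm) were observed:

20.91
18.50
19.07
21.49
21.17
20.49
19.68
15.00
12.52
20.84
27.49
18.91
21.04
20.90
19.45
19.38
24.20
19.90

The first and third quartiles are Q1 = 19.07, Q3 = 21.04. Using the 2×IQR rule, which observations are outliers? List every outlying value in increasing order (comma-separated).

12.52, 15.00, 27.49

IQR = Q3 − Q1 = 21.04 − 19.07 = 1.97.
Lower fence = Q1 − 2·IQR = 19.07 − 3.94 = 15.13.
Upper fence = Q3 + 2·IQR = 21.04 + 3.94 = 24.98.
12.52 < 15.13 → outlier.
15.00 < 15.13 → outlier.
27.49 > 24.98 → outlier.
All remaining values lie within [15.13, 24.98].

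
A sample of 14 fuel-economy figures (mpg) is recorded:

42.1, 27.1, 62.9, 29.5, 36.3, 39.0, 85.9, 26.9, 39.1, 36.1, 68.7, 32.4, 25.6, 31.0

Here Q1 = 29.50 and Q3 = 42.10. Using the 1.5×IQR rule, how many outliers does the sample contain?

IQR = 12.60; fences at 29.50 − 18.90 = 10.60 and 42.10 + 18.90 = 61.00.
Outside the cutoffs: 62.9, 68.7, 85.9.

3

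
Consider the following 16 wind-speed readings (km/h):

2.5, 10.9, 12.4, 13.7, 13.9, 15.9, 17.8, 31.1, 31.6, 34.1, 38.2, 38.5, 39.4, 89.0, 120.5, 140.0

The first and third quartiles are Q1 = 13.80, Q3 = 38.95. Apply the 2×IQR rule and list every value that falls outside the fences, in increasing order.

120.5, 140.0

IQR = Q3 − Q1 = 38.95 − 13.80 = 25.15.
Lower fence = Q1 − 2·IQR = 13.80 − 50.30 = -36.50.
Upper fence = Q3 + 2·IQR = 38.95 + 50.30 = 89.25.
120.5 > 89.25 → outlier.
140.0 > 89.25 → outlier.
All remaining values lie within [-36.50, 89.25].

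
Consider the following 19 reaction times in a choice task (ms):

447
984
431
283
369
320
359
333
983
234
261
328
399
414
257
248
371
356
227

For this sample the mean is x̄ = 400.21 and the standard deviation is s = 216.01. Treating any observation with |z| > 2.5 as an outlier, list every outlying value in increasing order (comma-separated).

Cutoffs at x̄ ± 2.5s: 400.21 ± 2.5·216.01 = [-139.815, 940.235].
983: z = 2.70, |z| > 2.5 → outlier.
984: z = 2.70, |z| > 2.5 → outlier.
Every other value lies within [-139.815, 940.235].

983, 984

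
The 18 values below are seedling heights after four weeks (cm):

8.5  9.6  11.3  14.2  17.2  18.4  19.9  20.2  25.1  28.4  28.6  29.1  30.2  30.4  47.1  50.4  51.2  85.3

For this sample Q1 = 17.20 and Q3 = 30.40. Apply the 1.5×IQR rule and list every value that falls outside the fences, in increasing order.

IQR = Q3 − Q1 = 30.40 − 17.20 = 13.20.
Lower fence = Q1 − 1.5·IQR = 17.20 − 19.80 = -2.60.
Upper fence = Q3 + 1.5·IQR = 30.40 + 19.80 = 50.20.
50.4 > 50.20 → outlier.
51.2 > 50.20 → outlier.
85.3 > 50.20 → outlier.
All remaining values lie within [-2.60, 50.20].

50.4, 51.2, 85.3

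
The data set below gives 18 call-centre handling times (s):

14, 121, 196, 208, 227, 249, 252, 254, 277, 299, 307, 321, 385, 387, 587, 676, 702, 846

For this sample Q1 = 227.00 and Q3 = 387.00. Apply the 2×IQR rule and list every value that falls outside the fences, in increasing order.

IQR = Q3 − Q1 = 387.00 − 227.00 = 160.00.
Lower fence = Q1 − 2·IQR = 227.00 − 320.00 = -93.00.
Upper fence = Q3 + 2·IQR = 387.00 + 320.00 = 707.00.
846 > 707.00 → outlier.
All remaining values lie within [-93.00, 707.00].

846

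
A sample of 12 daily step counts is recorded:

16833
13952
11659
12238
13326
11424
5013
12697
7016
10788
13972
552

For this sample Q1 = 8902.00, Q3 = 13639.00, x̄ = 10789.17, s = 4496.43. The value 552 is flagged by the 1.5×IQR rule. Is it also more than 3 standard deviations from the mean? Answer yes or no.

z = (552 − 10789.17) / 4496.43 = -2.28.
|z| = 2.28 ≤ 3.

no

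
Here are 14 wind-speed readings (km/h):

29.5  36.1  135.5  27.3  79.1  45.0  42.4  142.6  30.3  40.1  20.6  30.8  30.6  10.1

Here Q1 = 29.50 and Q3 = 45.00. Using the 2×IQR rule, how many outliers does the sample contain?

3

IQR = 15.50; fences at 29.50 − 31.00 = -1.50 and 45.00 + 31.00 = 76.00.
Outside the cutoffs: 79.1, 135.5, 142.6.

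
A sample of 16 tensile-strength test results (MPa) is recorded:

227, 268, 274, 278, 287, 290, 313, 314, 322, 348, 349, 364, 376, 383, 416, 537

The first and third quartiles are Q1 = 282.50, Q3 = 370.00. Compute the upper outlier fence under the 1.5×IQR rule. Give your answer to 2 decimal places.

501.25

IQR = Q3 − Q1 = 370.00 − 282.50 = 87.50.
Lower fence = Q1 − 1.5·IQR = 282.50 − 131.25 = 151.25.
Upper fence = Q3 + 1.5·IQR = 370.00 + 131.25 = 501.25.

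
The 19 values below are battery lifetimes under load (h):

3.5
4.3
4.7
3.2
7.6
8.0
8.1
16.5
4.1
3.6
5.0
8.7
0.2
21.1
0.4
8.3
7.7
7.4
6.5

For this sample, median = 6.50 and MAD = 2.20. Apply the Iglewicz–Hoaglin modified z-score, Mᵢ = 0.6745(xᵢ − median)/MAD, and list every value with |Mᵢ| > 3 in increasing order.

|Mᵢ| > 3 ⇔ |xᵢ − 6.50| > 3·2.20/0.6745 = 9.79.
So outliers lie outside [-3.29, 16.29].
16.5: M = 3.07 → outlier.
21.1: M = 4.48 → outlier.

16.5, 21.1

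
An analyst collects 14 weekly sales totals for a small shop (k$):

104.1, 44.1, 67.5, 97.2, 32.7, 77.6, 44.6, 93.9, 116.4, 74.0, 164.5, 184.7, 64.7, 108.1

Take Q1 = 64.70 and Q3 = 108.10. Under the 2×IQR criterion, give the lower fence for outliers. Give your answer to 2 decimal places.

-22.10

IQR = Q3 − Q1 = 108.10 − 64.70 = 43.40.
Lower fence = Q1 − 2·IQR = 64.70 − 86.80 = -22.10.
Upper fence = Q3 + 2·IQR = 108.10 + 86.80 = 194.90.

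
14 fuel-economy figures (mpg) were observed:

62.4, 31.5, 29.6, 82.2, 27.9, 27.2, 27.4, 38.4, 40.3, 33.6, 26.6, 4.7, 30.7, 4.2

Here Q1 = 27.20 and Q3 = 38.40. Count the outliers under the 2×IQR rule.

IQR = 11.20; fences at 27.20 − 22.40 = 4.80 and 38.40 + 22.40 = 60.80.
Outside the cutoffs: 4.2, 4.7, 62.4, 82.2.

4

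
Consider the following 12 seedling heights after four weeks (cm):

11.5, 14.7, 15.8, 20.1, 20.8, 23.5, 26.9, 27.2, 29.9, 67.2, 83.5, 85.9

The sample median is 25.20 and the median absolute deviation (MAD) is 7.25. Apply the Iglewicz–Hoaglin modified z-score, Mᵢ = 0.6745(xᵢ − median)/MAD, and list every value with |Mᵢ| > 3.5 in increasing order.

|Mᵢ| > 3.5 ⇔ |xᵢ − 25.20| > 3.5·7.25/0.6745 = 37.62.
So outliers lie outside [-12.42, 62.82].
67.2: M = 3.91 → outlier.
83.5: M = 5.42 → outlier.
85.9: M = 5.65 → outlier.

67.2, 83.5, 85.9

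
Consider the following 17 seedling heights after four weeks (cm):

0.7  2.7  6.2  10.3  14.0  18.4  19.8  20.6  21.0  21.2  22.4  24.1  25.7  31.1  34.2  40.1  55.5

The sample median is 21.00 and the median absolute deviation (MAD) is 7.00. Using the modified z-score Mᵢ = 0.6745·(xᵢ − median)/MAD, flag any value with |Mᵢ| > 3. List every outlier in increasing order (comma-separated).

55.5

|Mᵢ| > 3 ⇔ |xᵢ − 21.00| > 3·7.00/0.6745 = 31.13.
So outliers lie outside [-10.13, 52.13].
55.5: M = 3.32 → outlier.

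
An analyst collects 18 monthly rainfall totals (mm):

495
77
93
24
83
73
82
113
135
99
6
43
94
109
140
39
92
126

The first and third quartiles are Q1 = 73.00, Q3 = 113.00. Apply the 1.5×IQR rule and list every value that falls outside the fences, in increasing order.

IQR = Q3 − Q1 = 113.00 − 73.00 = 40.00.
Lower fence = Q1 − 1.5·IQR = 73.00 − 60.00 = 13.00.
Upper fence = Q3 + 1.5·IQR = 113.00 + 60.00 = 173.00.
6 < 13.00 → outlier.
495 > 173.00 → outlier.
All remaining values lie within [13.00, 173.00].

6, 495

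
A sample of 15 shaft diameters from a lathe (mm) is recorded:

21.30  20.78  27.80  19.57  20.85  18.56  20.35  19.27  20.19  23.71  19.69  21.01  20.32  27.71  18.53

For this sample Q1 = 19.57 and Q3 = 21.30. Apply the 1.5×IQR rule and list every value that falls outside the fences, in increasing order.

IQR = Q3 − Q1 = 21.30 − 19.57 = 1.73.
Lower fence = Q1 − 1.5·IQR = 19.57 − 2.595 = 16.975.
Upper fence = Q3 + 1.5·IQR = 21.30 + 2.595 = 23.895.
27.71 > 23.895 → outlier.
27.80 > 23.895 → outlier.
All remaining values lie within [16.975, 23.895].

27.71, 27.80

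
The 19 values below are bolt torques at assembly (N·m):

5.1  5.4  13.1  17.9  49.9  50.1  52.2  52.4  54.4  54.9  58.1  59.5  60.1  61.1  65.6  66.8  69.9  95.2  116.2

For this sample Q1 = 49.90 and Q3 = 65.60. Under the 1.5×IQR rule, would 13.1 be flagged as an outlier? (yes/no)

IQR = Q3 − Q1 = 65.60 − 49.90 = 15.70.
Lower fence = Q1 − 1.5·IQR = 49.90 − 23.55 = 26.35.
Upper fence = Q3 + 1.5·IQR = 65.60 + 23.55 = 89.15.
13.1 lies below the lower fence.

yes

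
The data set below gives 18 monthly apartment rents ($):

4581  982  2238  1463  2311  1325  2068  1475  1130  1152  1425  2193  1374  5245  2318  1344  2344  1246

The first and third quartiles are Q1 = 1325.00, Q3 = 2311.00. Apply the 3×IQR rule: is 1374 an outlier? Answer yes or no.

IQR = Q3 − Q1 = 2311.00 − 1325.00 = 986.00.
Lower fence = Q1 − 3·IQR = 1325.00 − 2958.00 = -1633.00.
Upper fence = Q3 + 3·IQR = 2311.00 + 2958.00 = 5269.00.
1374 lies within [-1633.00, 5269.00].

no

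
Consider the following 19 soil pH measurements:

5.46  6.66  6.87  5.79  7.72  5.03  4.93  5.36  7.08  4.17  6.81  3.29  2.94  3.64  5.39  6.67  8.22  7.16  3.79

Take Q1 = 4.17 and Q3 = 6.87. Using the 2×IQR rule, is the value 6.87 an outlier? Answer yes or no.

no

IQR = Q3 − Q1 = 6.87 − 4.17 = 2.70.
Lower fence = Q1 − 2·IQR = 4.17 − 5.40 = -1.23.
Upper fence = Q3 + 2·IQR = 6.87 + 5.40 = 12.27.
6.87 lies within [-1.23, 12.27].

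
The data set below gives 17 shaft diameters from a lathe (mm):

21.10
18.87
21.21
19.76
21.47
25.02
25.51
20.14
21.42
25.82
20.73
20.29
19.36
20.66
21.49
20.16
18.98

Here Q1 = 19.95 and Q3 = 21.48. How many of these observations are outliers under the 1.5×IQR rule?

3

IQR = 1.53; fences at 19.95 − 2.295 = 17.655 and 21.48 + 2.295 = 23.775.
Outside the cutoffs: 25.02, 25.51, 25.82.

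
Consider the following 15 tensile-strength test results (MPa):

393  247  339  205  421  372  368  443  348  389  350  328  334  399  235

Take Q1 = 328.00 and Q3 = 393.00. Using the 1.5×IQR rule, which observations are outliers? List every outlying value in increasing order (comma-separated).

IQR = Q3 − Q1 = 393.00 − 328.00 = 65.00.
Lower fence = Q1 − 1.5·IQR = 328.00 − 97.50 = 230.50.
Upper fence = Q3 + 1.5·IQR = 393.00 + 97.50 = 490.50.
205 < 230.50 → outlier.
All remaining values lie within [230.50, 490.50].

205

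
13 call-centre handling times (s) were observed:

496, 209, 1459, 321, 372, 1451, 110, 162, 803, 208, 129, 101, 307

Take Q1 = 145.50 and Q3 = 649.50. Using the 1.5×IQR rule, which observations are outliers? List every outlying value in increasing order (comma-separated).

IQR = Q3 − Q1 = 649.50 − 145.50 = 504.00.
Lower fence = Q1 − 1.5·IQR = 145.50 − 756.00 = -610.50.
Upper fence = Q3 + 1.5·IQR = 649.50 + 756.00 = 1405.50.
1451 > 1405.50 → outlier.
1459 > 1405.50 → outlier.
All remaining values lie within [-610.50, 1405.50].

1451, 1459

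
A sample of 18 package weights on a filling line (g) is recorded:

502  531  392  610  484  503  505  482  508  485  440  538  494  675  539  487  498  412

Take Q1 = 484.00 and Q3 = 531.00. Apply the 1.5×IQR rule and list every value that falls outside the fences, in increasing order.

IQR = Q3 − Q1 = 531.00 − 484.00 = 47.00.
Lower fence = Q1 − 1.5·IQR = 484.00 − 70.50 = 413.50.
Upper fence = Q3 + 1.5·IQR = 531.00 + 70.50 = 601.50.
392 < 413.50 → outlier.
412 < 413.50 → outlier.
610 > 601.50 → outlier.
675 > 601.50 → outlier.
All remaining values lie within [413.50, 601.50].

392, 412, 610, 675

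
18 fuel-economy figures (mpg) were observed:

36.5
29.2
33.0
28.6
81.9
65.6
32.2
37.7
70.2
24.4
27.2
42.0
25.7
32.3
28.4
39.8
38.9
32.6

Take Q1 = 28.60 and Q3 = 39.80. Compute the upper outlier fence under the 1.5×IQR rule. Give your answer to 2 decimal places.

IQR = Q3 − Q1 = 39.80 − 28.60 = 11.20.
Lower fence = Q1 − 1.5·IQR = 28.60 − 16.80 = 11.80.
Upper fence = Q3 + 1.5·IQR = 39.80 + 16.80 = 56.60.

56.60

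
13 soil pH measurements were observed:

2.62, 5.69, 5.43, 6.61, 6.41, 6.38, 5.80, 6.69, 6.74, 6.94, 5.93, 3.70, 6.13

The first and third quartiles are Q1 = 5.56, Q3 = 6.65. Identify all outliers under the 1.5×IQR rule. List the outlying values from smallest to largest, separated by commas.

2.62, 3.70

IQR = Q3 − Q1 = 6.65 − 5.56 = 1.09.
Lower fence = Q1 − 1.5·IQR = 5.56 − 1.635 = 3.925.
Upper fence = Q3 + 1.5·IQR = 6.65 + 1.635 = 8.285.
2.62 < 3.925 → outlier.
3.70 < 3.925 → outlier.
All remaining values lie within [3.925, 8.285].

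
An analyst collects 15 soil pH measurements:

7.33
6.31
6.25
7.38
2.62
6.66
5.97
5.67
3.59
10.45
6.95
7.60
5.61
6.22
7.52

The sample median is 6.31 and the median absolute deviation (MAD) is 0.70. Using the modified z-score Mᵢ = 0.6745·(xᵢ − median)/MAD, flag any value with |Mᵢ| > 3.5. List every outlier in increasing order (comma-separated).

|Mᵢ| > 3.5 ⇔ |xᵢ − 6.31| > 3.5·0.70/0.6745 = 3.63.
So outliers lie outside [2.68, 9.94].
2.62: M = -3.56 → outlier.
10.45: M = 3.99 → outlier.

2.62, 10.45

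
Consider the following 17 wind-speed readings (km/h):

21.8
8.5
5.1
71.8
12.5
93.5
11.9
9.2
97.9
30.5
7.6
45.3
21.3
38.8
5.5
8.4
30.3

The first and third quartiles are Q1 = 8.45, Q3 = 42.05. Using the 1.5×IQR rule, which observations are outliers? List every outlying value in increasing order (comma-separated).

IQR = Q3 − Q1 = 42.05 − 8.45 = 33.60.
Lower fence = Q1 − 1.5·IQR = 8.45 − 50.40 = -41.95.
Upper fence = Q3 + 1.5·IQR = 42.05 + 50.40 = 92.45.
93.5 > 92.45 → outlier.
97.9 > 92.45 → outlier.
All remaining values lie within [-41.95, 92.45].

93.5, 97.9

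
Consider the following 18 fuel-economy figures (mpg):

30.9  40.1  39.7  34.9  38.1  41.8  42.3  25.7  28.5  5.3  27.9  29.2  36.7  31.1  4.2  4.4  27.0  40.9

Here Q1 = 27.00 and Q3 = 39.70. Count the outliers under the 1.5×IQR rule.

3

IQR = 12.70; fences at 27.00 − 19.05 = 7.95 and 39.70 + 19.05 = 58.75.
Outside the cutoffs: 4.2, 4.4, 5.3.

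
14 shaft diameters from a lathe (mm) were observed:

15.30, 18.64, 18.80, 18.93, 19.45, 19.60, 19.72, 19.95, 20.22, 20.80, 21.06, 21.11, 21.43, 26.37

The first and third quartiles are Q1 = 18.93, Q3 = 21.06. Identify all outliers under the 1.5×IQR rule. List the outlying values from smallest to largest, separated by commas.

IQR = Q3 − Q1 = 21.06 − 18.93 = 2.13.
Lower fence = Q1 − 1.5·IQR = 18.93 − 3.195 = 15.735.
Upper fence = Q3 + 1.5·IQR = 21.06 + 3.195 = 24.255.
15.30 < 15.735 → outlier.
26.37 > 24.255 → outlier.
All remaining values lie within [15.735, 24.255].

15.30, 26.37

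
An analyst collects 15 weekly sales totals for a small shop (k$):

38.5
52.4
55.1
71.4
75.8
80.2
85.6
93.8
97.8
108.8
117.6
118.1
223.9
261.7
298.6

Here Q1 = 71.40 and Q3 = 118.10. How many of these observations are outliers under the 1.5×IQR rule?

3

IQR = 46.70; fences at 71.40 − 70.05 = 1.35 and 118.10 + 70.05 = 188.15.
Outside the cutoffs: 223.9, 261.7, 298.6.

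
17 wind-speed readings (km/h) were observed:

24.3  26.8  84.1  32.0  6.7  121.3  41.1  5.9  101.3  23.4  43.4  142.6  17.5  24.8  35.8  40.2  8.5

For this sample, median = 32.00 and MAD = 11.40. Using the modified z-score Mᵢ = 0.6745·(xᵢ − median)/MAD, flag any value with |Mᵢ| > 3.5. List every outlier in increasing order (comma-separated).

|Mᵢ| > 3.5 ⇔ |xᵢ − 32.00| > 3.5·11.40/0.6745 = 59.15.
So outliers lie outside [-27.15, 91.15].
101.3: M = 4.10 → outlier.
121.3: M = 5.28 → outlier.
142.6: M = 6.54 → outlier.

101.3, 121.3, 142.6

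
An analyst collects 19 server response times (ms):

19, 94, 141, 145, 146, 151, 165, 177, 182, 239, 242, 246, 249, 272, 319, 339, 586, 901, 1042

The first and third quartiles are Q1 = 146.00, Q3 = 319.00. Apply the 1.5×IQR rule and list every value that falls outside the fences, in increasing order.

586, 901, 1042

IQR = Q3 − Q1 = 319.00 − 146.00 = 173.00.
Lower fence = Q1 − 1.5·IQR = 146.00 − 259.50 = -113.50.
Upper fence = Q3 + 1.5·IQR = 319.00 + 259.50 = 578.50.
586 > 578.50 → outlier.
901 > 578.50 → outlier.
1042 > 578.50 → outlier.
All remaining values lie within [-113.50, 578.50].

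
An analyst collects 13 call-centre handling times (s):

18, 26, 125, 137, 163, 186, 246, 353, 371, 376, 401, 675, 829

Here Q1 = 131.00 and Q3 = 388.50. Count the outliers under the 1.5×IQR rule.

1

IQR = 257.50; fences at 131.00 − 386.25 = -255.25 and 388.50 + 386.25 = 774.75.
Outside the cutoffs: 829.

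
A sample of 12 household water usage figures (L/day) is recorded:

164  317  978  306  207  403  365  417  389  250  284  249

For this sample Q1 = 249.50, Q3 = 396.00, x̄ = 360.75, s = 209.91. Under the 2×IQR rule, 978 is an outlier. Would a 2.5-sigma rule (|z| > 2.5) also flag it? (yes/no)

yes

z = (978 − 360.75) / 209.91 = 2.94.
|z| = 2.94 > 2.5.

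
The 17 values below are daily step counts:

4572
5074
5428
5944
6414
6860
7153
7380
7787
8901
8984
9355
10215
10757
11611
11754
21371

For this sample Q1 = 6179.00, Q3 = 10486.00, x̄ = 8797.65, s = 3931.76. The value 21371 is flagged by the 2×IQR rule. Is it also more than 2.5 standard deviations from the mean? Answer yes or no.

yes

z = (21371 − 8797.65) / 3931.76 = 3.20.
|z| = 3.20 > 2.5.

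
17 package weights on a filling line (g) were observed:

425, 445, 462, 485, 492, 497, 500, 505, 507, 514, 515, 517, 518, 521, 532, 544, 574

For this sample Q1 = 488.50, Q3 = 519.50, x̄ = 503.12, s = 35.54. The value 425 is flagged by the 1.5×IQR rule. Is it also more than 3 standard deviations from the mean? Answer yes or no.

z = (425 − 503.12) / 35.54 = -2.20.
|z| = 2.20 ≤ 3.

no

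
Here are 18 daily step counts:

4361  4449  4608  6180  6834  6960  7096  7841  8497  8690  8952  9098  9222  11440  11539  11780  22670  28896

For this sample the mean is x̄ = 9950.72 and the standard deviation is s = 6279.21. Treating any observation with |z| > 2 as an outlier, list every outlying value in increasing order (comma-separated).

Cutoffs at x̄ ± 2s: 9950.72 ± 2·6279.21 = [-2607.70, 22509.14].
22670: z = 2.03, |z| > 2 → outlier.
28896: z = 3.02, |z| > 2 → outlier.
Every other value lies within [-2607.70, 22509.14].

22670, 28896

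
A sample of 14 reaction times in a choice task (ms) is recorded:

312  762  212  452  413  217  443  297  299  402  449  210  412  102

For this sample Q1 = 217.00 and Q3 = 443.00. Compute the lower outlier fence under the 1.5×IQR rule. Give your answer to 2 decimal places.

IQR = Q3 − Q1 = 443.00 − 217.00 = 226.00.
Lower fence = Q1 − 1.5·IQR = 217.00 − 339.00 = -122.00.
Upper fence = Q3 + 1.5·IQR = 443.00 + 339.00 = 782.00.

-122.00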